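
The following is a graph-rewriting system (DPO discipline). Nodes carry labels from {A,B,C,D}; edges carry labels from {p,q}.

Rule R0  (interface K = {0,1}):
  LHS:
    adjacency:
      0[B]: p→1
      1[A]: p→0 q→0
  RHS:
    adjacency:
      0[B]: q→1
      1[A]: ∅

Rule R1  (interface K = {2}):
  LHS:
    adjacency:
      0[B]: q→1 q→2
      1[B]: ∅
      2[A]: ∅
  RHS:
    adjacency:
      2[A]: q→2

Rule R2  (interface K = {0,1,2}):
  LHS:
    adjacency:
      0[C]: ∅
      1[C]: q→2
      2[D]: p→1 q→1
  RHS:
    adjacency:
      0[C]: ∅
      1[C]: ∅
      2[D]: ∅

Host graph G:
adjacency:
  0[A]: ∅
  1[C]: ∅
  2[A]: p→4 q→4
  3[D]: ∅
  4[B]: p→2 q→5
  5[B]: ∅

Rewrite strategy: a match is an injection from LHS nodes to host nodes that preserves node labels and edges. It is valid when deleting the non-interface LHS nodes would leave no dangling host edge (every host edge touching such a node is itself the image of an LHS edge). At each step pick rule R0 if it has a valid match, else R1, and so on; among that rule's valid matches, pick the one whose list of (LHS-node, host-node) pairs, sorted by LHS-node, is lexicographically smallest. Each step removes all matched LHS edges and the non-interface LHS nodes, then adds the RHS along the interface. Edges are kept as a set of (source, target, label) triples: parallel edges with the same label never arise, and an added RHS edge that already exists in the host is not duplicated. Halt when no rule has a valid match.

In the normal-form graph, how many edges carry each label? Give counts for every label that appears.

Answer: q:1

Steps:
initial: |V|=6 |E|=4  E = 2-p->4 2-q->4 4-p->2 4-q->5
step 1: apply R0 at {0↦4, 1↦2}  → |V|=6 |E|=2  E = 4-q->2 4-q->5
step 2: apply R1 at {0↦4, 1↦5, 2↦2}  → |V|=4 |E|=1  E = 2-q->2
halt: no rule applies after step 2
NF edges: [(2, 2, 'q')]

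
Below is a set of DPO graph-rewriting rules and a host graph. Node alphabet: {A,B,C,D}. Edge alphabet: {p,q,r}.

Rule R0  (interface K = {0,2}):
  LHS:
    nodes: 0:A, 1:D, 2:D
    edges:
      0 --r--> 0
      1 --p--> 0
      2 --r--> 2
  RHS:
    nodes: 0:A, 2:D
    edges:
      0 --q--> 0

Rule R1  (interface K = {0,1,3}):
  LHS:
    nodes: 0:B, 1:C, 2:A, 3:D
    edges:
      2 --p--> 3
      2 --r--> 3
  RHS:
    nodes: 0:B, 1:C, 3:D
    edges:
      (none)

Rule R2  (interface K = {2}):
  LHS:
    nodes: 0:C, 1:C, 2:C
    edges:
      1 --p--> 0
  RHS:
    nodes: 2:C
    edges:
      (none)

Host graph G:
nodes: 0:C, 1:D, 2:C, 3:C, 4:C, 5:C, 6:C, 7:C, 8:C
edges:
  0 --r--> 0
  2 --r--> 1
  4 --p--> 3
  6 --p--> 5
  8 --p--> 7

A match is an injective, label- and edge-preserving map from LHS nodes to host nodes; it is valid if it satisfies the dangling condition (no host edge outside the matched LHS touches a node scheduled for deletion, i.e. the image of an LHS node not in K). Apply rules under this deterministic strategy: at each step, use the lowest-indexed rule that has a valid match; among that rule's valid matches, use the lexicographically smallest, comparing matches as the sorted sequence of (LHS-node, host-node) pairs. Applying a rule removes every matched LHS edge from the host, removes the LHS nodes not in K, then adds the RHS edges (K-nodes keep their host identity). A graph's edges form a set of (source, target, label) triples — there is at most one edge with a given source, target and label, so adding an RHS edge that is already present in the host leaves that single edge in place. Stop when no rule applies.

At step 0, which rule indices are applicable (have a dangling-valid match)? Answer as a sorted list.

R0: no valid match — LHS pattern not found
R1: no valid match — LHS pattern not found
R2: 18 valid matches — {0↦3, 1↦4, 2↦0}, {0↦3, 1↦4, 2↦2}, {0↦3, 1↦4, 2↦5} (+15 more)

Answer: [R2]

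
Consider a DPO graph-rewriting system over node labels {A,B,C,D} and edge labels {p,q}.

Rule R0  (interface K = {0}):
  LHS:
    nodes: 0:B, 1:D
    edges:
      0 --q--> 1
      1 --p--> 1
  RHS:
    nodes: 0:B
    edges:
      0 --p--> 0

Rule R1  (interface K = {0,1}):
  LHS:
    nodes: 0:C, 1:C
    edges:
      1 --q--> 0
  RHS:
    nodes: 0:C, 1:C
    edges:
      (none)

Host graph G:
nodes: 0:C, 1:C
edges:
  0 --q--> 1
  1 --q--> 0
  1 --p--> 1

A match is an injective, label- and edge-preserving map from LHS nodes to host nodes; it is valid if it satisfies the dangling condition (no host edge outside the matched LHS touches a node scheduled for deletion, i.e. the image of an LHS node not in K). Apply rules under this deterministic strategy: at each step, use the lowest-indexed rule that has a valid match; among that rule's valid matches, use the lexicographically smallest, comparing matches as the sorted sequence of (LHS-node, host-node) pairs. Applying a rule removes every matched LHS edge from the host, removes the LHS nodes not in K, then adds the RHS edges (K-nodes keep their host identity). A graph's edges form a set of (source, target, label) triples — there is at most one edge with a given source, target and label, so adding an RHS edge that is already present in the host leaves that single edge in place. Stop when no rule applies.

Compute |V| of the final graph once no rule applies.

Answer: 2

Steps:
[0] host  ⇒  2 nodes, 3 edges  {0-q->1 1-q->0 1-p->1}
[1] R1 @ {0↦0, 1↦1}  ⇒  2 nodes, 2 edges  {0-q->1 1-p->1}
[2] R1 @ {0↦1, 1↦0}  ⇒  2 nodes, 1 edges  {1-p->1}
final graph: no rule applies after step 2
NF nodes: {0:C, 1:C}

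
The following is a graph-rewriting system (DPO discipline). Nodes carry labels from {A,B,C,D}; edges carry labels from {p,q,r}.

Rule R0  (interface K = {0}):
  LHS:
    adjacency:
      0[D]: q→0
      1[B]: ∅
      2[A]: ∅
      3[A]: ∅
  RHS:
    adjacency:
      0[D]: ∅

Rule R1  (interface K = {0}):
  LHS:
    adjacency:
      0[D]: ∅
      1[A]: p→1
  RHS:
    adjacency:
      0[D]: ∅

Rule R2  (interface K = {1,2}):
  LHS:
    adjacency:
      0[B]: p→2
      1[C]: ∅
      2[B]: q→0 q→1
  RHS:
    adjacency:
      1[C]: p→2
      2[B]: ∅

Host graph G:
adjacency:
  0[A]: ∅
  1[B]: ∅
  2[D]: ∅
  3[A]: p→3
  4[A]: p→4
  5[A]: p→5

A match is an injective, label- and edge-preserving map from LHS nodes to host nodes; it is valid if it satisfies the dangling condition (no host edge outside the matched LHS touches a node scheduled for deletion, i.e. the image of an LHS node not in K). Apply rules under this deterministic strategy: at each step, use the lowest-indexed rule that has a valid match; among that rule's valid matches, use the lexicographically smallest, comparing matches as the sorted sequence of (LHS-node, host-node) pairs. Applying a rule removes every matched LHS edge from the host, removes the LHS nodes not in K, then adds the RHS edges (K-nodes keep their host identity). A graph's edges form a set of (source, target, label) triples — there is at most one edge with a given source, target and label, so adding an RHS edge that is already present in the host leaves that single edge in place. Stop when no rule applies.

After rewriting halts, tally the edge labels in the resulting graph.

[0] host  ⇒  6 nodes, 3 edges  {3-p->3 4-p->4 5-p->5}
[1] R1 @ {0↦2, 1↦3}  ⇒  5 nodes, 2 edges  {4-p->4 5-p->5}
[2] R1 @ {0↦2, 1↦4}  ⇒  4 nodes, 1 edges  {5-p->5}
[3] R1 @ {0↦2, 1↦5}  ⇒  3 nodes, 0 edges  {∅}
halt: no rule applies after step 3
NF edges: []

Answer: (no edges)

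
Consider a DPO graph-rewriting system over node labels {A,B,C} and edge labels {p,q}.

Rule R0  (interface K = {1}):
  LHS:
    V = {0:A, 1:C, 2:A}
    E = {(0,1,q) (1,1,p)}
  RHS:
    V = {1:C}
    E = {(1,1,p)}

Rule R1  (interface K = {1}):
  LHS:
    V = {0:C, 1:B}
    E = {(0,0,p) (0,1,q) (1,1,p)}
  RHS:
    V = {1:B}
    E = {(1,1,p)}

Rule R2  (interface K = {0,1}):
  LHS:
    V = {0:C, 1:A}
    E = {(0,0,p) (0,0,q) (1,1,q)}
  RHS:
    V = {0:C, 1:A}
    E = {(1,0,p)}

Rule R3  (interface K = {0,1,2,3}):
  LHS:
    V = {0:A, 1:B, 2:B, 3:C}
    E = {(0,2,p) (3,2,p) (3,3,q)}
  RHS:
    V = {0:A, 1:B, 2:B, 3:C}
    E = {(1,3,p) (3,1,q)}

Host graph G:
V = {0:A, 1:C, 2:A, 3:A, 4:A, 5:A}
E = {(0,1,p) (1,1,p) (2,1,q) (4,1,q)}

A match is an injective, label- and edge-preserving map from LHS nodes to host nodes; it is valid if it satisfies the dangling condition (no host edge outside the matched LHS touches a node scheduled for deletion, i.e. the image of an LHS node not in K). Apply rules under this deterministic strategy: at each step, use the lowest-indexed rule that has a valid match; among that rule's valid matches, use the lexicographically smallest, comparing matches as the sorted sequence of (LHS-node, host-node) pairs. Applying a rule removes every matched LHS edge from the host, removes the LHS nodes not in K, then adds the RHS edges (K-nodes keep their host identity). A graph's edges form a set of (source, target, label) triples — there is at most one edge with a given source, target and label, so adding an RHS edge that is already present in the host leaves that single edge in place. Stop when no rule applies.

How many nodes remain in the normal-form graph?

initial: |V|=6 |E|=4  E = 0-p->1 1-p->1 2-q->1 4-q->1
step 1: apply R0 at {0↦2, 1↦1, 2↦3}  → |V|=4 |E|=3  E = 0-p->1 1-p->1 4-q->1
step 2: apply R0 at {0↦4, 1↦1, 2↦5}  → |V|=2 |E|=2  E = 0-p->1 1-p->1
normal form: no rule applies after step 2
NF nodes: {0:A, 1:C}

Answer: 2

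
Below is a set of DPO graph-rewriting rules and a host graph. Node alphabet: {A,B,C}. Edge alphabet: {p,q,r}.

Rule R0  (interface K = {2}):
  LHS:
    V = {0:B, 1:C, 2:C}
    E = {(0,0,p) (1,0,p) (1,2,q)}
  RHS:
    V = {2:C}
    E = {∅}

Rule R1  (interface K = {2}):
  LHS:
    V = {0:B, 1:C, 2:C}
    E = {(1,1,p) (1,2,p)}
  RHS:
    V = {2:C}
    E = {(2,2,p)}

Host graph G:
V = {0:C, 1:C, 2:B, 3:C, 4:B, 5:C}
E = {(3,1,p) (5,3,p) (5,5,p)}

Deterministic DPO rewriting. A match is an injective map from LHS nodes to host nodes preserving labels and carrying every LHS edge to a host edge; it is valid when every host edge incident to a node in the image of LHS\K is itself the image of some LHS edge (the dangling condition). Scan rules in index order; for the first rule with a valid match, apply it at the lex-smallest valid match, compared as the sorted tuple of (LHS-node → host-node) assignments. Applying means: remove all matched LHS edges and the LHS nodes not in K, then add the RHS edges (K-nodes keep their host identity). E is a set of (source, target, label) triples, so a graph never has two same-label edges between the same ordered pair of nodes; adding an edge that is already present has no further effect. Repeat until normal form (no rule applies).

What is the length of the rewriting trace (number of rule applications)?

Answer: 2

Rewrite trace:
[0] host  ⇒  6 nodes, 3 edges  {3-p->1 5-p->3 5-p->5}
[1] R1 @ {0↦2, 1↦5, 2↦3}  ⇒  4 nodes, 2 edges  {3-p->1 3-p->3}
[2] R1 @ {0↦4, 1↦3, 2↦1}  ⇒  2 nodes, 1 edges  {1-p->1}
normal form: no rule applies after step 2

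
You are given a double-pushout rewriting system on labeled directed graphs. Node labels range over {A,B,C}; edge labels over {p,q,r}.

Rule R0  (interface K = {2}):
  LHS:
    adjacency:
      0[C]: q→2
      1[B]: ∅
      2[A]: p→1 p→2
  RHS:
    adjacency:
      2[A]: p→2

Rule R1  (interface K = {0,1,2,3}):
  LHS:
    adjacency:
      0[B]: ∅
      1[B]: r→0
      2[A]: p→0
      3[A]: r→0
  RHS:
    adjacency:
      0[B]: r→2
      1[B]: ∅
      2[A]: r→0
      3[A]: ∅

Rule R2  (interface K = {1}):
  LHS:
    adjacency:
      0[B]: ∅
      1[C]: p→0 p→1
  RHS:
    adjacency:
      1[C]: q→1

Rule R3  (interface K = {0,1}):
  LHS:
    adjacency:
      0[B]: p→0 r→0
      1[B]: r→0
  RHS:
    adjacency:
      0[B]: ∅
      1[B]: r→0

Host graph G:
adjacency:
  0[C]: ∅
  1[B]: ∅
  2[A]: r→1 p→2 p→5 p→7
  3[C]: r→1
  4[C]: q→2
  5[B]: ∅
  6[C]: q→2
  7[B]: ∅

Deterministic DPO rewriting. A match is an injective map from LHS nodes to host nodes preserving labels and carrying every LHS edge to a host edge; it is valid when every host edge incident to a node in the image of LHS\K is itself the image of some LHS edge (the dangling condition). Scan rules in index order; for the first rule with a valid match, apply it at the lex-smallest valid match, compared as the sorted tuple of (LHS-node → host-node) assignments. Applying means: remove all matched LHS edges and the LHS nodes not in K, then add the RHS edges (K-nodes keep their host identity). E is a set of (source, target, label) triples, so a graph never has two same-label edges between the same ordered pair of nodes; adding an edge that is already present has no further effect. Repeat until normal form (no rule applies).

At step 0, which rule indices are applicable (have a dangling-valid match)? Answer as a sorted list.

Answer: [R0]

Steps:
R0: 4 valid matches — {0↦4, 1↦5, 2↦2}, {0↦4, 1↦7, 2↦2}, {0↦6, 1↦5, 2↦2} (+1 more)
R1: no valid match — LHS pattern not found
R2: no valid match — LHS pattern not found
R3: no valid match — LHS pattern not found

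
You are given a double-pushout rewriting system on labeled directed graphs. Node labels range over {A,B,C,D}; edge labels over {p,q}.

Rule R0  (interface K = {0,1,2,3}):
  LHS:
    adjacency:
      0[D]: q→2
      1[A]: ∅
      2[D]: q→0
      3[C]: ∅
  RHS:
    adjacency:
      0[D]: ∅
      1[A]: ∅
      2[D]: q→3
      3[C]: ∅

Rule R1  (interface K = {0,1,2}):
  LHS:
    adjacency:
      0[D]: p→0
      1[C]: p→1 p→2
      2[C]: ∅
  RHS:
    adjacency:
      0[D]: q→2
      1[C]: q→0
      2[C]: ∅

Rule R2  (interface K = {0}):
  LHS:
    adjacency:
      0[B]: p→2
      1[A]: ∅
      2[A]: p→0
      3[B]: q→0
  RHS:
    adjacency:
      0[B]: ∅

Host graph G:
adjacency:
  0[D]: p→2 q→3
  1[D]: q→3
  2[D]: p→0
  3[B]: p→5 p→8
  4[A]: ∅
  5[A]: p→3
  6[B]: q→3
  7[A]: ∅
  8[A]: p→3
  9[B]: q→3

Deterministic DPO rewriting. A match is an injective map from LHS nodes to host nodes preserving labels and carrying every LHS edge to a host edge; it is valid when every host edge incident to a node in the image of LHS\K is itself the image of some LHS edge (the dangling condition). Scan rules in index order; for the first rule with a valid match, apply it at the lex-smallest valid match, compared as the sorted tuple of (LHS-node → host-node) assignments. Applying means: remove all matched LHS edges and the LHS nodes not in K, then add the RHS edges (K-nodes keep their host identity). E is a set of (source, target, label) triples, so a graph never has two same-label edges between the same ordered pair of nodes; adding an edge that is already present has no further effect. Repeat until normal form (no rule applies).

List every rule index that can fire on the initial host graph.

Answer: [R2]

Rewrite trace:
R0: no valid match — LHS pattern not found
R1: no valid match — LHS pattern not found
R2: 8 valid matches — {0↦3, 1↦4, 2↦5, 3↦6}, {0↦3, 1↦4, 2↦5, 3↦9}, {0↦3, 1↦4, 2↦8, 3↦6} (+5 more)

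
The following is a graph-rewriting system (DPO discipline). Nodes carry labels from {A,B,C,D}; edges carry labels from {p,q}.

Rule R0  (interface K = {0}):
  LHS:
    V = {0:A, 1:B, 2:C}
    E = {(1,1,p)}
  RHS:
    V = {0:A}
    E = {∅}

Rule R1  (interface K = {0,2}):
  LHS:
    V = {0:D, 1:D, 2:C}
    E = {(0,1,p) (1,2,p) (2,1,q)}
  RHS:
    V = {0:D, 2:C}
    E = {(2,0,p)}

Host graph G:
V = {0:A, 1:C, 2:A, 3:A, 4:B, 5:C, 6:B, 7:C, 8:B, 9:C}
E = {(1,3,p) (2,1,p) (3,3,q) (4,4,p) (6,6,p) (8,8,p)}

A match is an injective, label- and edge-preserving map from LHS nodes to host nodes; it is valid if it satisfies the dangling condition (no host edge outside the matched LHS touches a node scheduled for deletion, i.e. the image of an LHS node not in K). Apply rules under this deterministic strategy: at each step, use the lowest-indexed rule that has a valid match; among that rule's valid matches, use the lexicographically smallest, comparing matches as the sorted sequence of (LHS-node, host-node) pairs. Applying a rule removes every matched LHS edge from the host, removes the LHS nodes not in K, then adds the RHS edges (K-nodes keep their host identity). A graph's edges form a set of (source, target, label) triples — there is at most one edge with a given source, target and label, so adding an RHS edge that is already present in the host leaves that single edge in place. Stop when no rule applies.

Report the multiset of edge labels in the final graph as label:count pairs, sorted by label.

Answer: p:2 q:1

Steps:
initial: |V|=10 |E|=6  E = 1-p->3 2-p->1 3-q->3 4-p->4 6-p->6 8-p->8
step 1: apply R0 at {0↦0, 1↦4, 2↦5}  → |V|=8 |E|=5  E = 1-p->3 2-p->1 3-q->3 6-p->6 8-p->8
step 2: apply R0 at {0↦0, 1↦6, 2↦7}  → |V|=6 |E|=4  E = 1-p->3 2-p->1 3-q->3 8-p->8
step 3: apply R0 at {0↦0, 1↦8, 2↦9}  → |V|=4 |E|=3  E = 1-p->3 2-p->1 3-q->3
normal form: no rule applies after step 3
NF edges: [(1, 3, 'p'), (2, 1, 'p'), (3, 3, 'q')]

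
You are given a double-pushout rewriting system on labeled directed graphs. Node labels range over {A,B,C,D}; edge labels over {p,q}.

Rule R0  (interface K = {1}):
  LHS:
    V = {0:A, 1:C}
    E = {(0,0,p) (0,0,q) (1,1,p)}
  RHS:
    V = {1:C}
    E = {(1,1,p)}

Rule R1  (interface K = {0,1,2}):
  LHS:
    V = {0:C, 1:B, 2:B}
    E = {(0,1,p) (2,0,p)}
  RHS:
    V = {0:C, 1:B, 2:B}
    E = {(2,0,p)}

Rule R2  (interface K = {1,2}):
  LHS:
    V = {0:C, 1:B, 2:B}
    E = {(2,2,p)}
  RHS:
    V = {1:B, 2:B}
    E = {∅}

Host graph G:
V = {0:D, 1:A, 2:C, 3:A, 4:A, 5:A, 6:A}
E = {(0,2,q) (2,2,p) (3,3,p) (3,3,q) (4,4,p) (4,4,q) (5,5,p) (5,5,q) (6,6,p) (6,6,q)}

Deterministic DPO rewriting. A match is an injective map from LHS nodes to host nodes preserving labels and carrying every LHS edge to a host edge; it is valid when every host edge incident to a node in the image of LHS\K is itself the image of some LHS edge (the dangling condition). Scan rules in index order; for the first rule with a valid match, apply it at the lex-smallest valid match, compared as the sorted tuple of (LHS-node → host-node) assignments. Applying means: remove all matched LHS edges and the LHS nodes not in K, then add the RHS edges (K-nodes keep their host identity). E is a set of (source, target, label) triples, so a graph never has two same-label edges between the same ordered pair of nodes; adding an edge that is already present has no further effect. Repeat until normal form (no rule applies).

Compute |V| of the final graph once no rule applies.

Answer: 3

Derivation:
start.  V:7 E:10  edges: 0-q->2 2-p->2 3-p->3 3-q->3 4-p->4 4-q->4 5-p->5 5-q->5 6-p->6 6-q->6
1. fire R0 via {0↦3, 1↦2}  →  V:6 E:8  edges: 0-q->2 2-p->2 4-p->4 4-q->4 5-p->5 5-q->5 6-p->6 6-q->6
2. fire R0 via {0↦4, 1↦2}  →  V:5 E:6  edges: 0-q->2 2-p->2 5-p->5 5-q->5 6-p->6 6-q->6
3. fire R0 via {0↦5, 1↦2}  →  V:4 E:4  edges: 0-q->2 2-p->2 6-p->6 6-q->6
4. fire R0 via {0↦6, 1↦2}  →  V:3 E:2  edges: 0-q->2 2-p->2
halt: no rule applies after step 4
NF nodes: {0:D, 1:A, 2:C}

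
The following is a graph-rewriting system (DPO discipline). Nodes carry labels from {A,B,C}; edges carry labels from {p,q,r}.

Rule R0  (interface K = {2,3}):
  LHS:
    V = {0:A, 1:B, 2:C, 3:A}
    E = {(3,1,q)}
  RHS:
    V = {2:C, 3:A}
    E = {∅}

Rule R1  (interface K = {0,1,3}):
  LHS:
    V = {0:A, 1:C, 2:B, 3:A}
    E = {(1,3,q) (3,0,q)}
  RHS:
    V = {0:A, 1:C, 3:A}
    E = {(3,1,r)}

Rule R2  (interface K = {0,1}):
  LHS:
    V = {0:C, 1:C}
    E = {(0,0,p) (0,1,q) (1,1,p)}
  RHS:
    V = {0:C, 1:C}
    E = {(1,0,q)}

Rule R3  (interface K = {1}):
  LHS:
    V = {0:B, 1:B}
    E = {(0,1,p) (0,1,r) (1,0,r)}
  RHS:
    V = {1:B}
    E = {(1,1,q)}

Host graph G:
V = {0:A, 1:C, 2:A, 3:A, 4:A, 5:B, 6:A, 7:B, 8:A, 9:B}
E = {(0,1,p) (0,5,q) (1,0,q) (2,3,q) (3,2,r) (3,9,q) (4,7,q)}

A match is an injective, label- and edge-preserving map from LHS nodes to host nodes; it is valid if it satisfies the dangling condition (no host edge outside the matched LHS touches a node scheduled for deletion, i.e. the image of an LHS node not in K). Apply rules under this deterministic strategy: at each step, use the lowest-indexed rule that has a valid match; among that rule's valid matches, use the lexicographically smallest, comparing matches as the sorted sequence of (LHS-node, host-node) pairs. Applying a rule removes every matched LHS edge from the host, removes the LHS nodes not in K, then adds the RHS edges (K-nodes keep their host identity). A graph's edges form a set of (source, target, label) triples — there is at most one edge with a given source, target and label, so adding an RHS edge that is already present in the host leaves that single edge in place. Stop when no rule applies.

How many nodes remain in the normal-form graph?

Answer: 4

Rewrite trace:
[0] host  ⇒  10 nodes, 7 edges  {0-p->1 0-q->5 1-q->0 2-q->3 3-r->2 3-q->9 4-q->7}
[1] R0 @ {0↦6, 1↦5, 2↦1, 3↦0}  ⇒  8 nodes, 6 edges  {0-p->1 1-q->0 2-q->3 3-r->2 3-q->9 4-q->7}
[2] R0 @ {0↦8, 1↦7, 2↦1, 3↦4}  ⇒  6 nodes, 5 edges  {0-p->1 1-q->0 2-q->3 3-r->2 3-q->9}
[3] R0 @ {0↦4, 1↦9, 2↦1, 3↦3}  ⇒  4 nodes, 4 edges  {0-p->1 1-q->0 2-q->3 3-r->2}
normal form: no rule applies after step 3
NF nodes: {0:A, 1:C, 2:A, 3:A}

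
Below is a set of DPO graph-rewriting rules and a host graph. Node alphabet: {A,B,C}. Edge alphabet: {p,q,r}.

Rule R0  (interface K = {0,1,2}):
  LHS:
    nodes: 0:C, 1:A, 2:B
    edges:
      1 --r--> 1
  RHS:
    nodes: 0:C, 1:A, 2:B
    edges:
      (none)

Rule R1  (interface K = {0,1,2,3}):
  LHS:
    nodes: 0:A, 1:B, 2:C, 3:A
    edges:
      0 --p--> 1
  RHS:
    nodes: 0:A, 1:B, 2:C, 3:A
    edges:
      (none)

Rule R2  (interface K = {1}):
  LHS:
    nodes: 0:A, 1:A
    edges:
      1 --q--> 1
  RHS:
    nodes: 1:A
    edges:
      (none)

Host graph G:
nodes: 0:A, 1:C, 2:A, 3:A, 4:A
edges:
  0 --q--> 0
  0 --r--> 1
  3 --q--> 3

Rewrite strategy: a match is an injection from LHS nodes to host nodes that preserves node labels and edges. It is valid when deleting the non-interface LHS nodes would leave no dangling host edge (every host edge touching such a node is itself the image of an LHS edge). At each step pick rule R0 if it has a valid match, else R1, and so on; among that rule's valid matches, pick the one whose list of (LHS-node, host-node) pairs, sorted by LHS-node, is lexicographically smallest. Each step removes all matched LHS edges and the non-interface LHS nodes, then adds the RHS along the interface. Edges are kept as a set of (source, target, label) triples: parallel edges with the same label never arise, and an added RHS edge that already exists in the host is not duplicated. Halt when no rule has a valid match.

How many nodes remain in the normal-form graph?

start.  V:5 E:3  edges: 0-q->0 0-r->1 3-q->3
1. fire R2 via {0↦2, 1↦0}  →  V:4 E:2  edges: 0-r->1 3-q->3
2. fire R2 via {0↦4, 1↦3}  →  V:3 E:1  edges: 0-r->1
normal form: no rule applies after step 2
NF nodes: {0:A, 1:C, 3:A}

Answer: 3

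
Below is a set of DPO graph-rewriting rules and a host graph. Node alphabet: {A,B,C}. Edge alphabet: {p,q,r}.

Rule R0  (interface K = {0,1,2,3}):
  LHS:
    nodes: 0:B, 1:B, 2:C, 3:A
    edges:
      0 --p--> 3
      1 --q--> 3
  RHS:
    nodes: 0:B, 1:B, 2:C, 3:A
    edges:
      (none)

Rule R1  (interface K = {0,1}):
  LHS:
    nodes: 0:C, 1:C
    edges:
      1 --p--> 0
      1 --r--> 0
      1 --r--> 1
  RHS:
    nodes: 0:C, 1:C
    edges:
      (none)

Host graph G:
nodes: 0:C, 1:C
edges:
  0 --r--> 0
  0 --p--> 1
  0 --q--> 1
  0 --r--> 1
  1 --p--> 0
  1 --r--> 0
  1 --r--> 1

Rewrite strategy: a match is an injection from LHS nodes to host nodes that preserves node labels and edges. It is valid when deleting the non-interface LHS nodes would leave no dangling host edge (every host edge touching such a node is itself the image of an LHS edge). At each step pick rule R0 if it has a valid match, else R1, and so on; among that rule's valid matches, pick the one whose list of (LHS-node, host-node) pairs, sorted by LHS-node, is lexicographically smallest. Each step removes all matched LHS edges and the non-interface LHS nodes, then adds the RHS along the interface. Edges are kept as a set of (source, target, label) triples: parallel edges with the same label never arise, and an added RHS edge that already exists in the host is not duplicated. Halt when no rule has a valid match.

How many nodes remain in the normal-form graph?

Answer: 2

Steps:
initial: |V|=2 |E|=7  E = 0-r->0 0-p->1 0-q->1 0-r->1 1-p->0 1-r->0 1-r->1
step 1: apply R1 at {0↦0, 1↦1}  → |V|=2 |E|=4  E = 0-r->0 0-p->1 0-q->1 0-r->1
step 2: apply R1 at {0↦1, 1↦0}  → |V|=2 |E|=1  E = 0-q->1
halt: no rule applies after step 2
NF nodes: {0:C, 1:C}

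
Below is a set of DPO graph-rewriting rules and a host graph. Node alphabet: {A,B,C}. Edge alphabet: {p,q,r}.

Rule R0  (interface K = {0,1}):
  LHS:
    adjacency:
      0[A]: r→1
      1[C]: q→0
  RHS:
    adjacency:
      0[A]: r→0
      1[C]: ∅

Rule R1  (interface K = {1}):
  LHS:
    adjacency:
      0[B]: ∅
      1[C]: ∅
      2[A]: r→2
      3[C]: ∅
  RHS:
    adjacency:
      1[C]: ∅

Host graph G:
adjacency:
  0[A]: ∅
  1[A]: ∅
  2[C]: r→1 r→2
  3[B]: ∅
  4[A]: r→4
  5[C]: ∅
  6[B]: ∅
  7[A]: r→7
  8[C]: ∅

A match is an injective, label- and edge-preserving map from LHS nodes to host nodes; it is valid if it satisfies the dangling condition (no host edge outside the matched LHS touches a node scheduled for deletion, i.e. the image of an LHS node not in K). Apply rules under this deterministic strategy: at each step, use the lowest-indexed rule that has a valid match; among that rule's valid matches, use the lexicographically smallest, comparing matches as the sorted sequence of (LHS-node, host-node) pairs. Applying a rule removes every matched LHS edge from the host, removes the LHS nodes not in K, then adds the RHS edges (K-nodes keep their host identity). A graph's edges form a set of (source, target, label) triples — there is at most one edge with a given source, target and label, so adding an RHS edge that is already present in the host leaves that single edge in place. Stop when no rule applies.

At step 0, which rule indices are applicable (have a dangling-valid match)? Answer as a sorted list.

Answer: [R1]

Derivation:
R0: no valid match — LHS pattern not found
R1: 16 valid matches — {0↦3, 1↦2, 2↦4, 3↦5}, {0↦3, 1↦2, 2↦4, 3↦8}, {0↦3, 1↦2, 2↦7, 3↦5} (+13 more)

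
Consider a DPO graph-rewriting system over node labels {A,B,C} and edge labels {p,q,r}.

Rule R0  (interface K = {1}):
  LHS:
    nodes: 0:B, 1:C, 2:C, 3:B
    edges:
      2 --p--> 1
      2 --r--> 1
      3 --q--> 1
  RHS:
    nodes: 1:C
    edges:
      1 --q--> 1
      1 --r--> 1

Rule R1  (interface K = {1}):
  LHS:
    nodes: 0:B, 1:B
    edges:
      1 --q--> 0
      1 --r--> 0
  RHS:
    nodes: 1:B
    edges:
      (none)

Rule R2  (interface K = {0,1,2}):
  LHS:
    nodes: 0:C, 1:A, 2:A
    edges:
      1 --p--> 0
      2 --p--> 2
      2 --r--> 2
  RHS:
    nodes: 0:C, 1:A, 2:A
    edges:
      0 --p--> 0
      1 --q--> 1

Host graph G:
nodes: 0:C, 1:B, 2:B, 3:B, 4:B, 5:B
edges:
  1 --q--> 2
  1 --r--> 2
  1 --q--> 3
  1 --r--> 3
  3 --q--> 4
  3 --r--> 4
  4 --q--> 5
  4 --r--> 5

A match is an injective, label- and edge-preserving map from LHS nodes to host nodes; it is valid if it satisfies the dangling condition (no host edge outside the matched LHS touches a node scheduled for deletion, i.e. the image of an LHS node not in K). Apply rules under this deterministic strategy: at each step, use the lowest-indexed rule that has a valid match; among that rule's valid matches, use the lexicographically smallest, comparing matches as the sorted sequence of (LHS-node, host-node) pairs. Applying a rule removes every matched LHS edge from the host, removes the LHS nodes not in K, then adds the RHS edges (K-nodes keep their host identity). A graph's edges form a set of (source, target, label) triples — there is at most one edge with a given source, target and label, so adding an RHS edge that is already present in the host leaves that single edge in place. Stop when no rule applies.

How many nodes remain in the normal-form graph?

Answer: 2

Derivation:
initial: |V|=6 |E|=8  E = 1-q->2 1-r->2 1-q->3 1-r->3 3-q->4 3-r->4 4-q->5 4-r->5
step 1: apply R1 at {0↦2, 1↦1}  → |V|=5 |E|=6  E = 1-q->3 1-r->3 3-q->4 3-r->4 4-q->5 4-r->5
step 2: apply R1 at {0↦5, 1↦4}  → |V|=4 |E|=4  E = 1-q->3 1-r->3 3-q->4 3-r->4
step 3: apply R1 at {0↦4, 1↦3}  → |V|=3 |E|=2  E = 1-q->3 1-r->3
step 4: apply R1 at {0↦3, 1↦1}  → |V|=2 |E|=0  E = ∅
final graph: no rule applies after step 4
NF nodes: {0:C, 1:B}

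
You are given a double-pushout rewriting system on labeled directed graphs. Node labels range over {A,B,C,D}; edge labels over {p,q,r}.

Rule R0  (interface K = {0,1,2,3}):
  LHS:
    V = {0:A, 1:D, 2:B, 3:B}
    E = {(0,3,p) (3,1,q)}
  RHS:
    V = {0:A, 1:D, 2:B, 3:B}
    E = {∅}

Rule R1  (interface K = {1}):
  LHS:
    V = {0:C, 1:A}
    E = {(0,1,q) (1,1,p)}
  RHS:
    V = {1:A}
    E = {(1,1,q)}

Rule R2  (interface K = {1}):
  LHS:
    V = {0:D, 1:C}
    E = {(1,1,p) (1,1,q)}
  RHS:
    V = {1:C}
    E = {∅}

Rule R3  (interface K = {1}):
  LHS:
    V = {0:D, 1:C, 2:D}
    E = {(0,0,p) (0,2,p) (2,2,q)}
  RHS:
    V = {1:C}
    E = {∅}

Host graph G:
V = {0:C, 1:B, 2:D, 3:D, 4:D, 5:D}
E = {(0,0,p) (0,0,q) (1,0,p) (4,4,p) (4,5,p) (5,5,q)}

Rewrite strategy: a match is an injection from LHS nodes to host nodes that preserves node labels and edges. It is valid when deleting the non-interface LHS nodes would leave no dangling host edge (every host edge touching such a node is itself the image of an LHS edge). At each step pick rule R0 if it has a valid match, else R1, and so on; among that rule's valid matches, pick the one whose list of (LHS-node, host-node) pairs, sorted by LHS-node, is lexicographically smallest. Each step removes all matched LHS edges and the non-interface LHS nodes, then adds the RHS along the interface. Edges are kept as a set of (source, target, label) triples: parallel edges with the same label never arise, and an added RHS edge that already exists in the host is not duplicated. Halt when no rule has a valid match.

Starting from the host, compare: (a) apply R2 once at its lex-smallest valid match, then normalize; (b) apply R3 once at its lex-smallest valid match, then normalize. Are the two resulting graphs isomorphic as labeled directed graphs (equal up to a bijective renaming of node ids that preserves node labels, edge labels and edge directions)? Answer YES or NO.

branch R2-first: apply at {0↦2, 1↦0} → |E|=4, then 1 more step(s) → NF |V|=3 |E|=1 V={0:C, 1:B, 3:D} E=1-p->0
branch R3-first: apply at {0↦4, 1↦0, 2↦5} → |E|=3, then 1 more step(s) → NF |V|=3 |E|=1 V={0:C, 1:B, 3:D} E=1-p->0
graphs isomorphic (equal up to label-preserving node renaming)

Answer: YES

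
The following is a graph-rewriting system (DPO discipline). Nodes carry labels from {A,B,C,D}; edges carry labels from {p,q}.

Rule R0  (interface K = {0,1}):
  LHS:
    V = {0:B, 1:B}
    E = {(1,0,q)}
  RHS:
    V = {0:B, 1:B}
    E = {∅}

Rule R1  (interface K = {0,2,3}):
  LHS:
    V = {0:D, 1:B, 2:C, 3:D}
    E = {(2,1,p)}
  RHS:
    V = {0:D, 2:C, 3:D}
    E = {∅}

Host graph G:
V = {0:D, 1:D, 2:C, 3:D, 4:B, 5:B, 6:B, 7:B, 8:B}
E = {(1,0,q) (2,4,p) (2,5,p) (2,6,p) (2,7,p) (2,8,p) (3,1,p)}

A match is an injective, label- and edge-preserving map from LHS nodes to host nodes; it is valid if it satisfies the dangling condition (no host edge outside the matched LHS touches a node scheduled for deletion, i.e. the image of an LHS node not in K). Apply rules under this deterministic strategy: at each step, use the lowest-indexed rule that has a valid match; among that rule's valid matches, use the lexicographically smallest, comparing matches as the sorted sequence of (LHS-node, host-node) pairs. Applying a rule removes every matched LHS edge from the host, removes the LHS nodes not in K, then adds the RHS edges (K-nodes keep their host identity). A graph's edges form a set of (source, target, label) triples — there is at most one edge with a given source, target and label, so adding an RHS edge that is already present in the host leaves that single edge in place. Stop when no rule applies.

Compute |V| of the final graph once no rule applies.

initial: |V|=9 |E|=7  E = 1-q->0 2-p->4 2-p->5 2-p->6 2-p->7 2-p->8 3-p->1
step 1: apply R1 at {0↦0, 1↦4, 2↦2, 3↦1}  → |V|=8 |E|=6  E = 1-q->0 2-p->5 2-p->6 2-p->7 2-p->8 3-p->1
step 2: apply R1 at {0↦0, 1↦5, 2↦2, 3↦1}  → |V|=7 |E|=5  E = 1-q->0 2-p->6 2-p->7 2-p->8 3-p->1
step 3: apply R1 at {0↦0, 1↦6, 2↦2, 3↦1}  → |V|=6 |E|=4  E = 1-q->0 2-p->7 2-p->8 3-p->1
step 4: apply R1 at {0↦0, 1↦7, 2↦2, 3↦1}  → |V|=5 |E|=3  E = 1-q->0 2-p->8 3-p->1
step 5: apply R1 at {0↦0, 1↦8, 2↦2, 3↦1}  → |V|=4 |E|=2  E = 1-q->0 3-p->1
final graph: no rule applies after step 5
NF nodes: {0:D, 1:D, 2:C, 3:D}

Answer: 4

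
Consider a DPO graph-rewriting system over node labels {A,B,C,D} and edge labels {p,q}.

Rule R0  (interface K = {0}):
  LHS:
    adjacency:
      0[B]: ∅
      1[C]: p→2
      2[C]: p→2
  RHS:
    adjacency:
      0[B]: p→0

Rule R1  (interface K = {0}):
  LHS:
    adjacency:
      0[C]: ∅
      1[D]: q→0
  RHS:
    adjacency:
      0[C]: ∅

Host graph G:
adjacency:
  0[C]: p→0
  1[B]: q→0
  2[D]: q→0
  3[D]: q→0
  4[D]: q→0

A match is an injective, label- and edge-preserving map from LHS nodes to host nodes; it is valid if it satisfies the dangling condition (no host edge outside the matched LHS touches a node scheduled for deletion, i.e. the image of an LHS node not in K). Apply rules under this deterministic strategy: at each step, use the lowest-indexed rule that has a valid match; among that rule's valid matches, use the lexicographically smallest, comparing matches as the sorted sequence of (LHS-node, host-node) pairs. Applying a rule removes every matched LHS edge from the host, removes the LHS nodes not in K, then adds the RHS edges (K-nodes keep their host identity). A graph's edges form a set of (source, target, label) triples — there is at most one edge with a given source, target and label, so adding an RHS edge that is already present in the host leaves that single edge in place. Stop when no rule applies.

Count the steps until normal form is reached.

Answer: 3

Rewrite trace:
[0] host  ⇒  5 nodes, 5 edges  {0-p->0 1-q->0 2-q->0 3-q->0 4-q->0}
[1] R1 @ {0↦0, 1↦2}  ⇒  4 nodes, 4 edges  {0-p->0 1-q->0 3-q->0 4-q->0}
[2] R1 @ {0↦0, 1↦3}  ⇒  3 nodes, 3 edges  {0-p->0 1-q->0 4-q->0}
[3] R1 @ {0↦0, 1↦4}  ⇒  2 nodes, 2 edges  {0-p->0 1-q->0}
halt: no rule applies after step 3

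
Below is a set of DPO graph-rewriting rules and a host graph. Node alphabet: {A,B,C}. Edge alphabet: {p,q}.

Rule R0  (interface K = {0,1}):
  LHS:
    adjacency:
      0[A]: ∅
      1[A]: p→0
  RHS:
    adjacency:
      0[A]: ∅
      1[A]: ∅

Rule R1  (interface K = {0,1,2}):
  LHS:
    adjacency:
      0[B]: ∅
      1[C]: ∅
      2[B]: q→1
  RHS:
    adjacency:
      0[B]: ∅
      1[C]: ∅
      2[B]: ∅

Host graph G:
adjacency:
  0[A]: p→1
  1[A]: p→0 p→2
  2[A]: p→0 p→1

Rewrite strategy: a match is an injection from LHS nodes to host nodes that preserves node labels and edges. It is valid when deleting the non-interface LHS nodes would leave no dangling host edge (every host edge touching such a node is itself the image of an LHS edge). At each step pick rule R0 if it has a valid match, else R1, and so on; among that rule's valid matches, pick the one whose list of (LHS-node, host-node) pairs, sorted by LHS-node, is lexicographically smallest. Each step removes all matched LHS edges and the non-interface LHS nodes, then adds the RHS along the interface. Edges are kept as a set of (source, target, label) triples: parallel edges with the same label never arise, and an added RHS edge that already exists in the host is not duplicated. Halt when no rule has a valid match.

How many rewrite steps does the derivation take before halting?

initial: |V|=3 |E|=5  E = 0-p->1 1-p->0 1-p->2 2-p->0 2-p->1
step 1: apply R0 at {0↦0, 1↦1}  → |V|=3 |E|=4  E = 0-p->1 1-p->2 2-p->0 2-p->1
step 2: apply R0 at {0↦0, 1↦2}  → |V|=3 |E|=3  E = 0-p->1 1-p->2 2-p->1
step 3: apply R0 at {0↦1, 1↦0}  → |V|=3 |E|=2  E = 1-p->2 2-p->1
step 4: apply R0 at {0↦1, 1↦2}  → |V|=3 |E|=1  E = 1-p->2
step 5: apply R0 at {0↦2, 1↦1}  → |V|=3 |E|=0  E = ∅
halt: no rule applies after step 5

Answer: 5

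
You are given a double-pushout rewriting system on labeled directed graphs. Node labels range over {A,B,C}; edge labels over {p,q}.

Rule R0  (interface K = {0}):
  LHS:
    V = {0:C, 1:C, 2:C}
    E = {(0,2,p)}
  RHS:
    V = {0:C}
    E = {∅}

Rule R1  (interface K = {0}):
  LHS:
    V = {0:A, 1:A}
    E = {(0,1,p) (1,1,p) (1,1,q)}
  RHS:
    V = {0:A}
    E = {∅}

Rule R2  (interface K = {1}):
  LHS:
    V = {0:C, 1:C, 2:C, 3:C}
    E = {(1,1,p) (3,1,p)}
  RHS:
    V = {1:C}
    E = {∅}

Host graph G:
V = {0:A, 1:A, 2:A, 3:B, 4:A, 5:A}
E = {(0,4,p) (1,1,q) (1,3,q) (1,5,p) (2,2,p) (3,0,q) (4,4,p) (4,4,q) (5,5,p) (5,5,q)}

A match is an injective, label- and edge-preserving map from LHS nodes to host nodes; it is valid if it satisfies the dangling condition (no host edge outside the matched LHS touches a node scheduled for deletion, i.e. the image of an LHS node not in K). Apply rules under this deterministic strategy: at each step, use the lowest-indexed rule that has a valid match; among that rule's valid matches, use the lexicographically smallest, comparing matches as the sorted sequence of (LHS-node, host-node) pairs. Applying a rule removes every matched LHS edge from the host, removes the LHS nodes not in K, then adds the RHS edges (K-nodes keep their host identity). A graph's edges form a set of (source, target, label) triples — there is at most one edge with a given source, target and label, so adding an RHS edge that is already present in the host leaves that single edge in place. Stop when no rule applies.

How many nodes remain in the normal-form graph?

initial: |V|=6 |E|=10  E = 0-p->4 1-q->1 1-q->3 1-p->5 2-p->2 3-q->0 4-p->4 4-q->4 5-p->5 5-q->5
step 1: apply R1 at {0↦0, 1↦4}  → |V|=5 |E|=7  E = 1-q->1 1-q->3 1-p->5 2-p->2 3-q->0 5-p->5 5-q->5
step 2: apply R1 at {0↦1, 1↦5}  → |V|=4 |E|=4  E = 1-q->1 1-q->3 2-p->2 3-q->0
halt: no rule applies after step 2
NF nodes: {0:A, 1:A, 2:A, 3:B}

Answer: 4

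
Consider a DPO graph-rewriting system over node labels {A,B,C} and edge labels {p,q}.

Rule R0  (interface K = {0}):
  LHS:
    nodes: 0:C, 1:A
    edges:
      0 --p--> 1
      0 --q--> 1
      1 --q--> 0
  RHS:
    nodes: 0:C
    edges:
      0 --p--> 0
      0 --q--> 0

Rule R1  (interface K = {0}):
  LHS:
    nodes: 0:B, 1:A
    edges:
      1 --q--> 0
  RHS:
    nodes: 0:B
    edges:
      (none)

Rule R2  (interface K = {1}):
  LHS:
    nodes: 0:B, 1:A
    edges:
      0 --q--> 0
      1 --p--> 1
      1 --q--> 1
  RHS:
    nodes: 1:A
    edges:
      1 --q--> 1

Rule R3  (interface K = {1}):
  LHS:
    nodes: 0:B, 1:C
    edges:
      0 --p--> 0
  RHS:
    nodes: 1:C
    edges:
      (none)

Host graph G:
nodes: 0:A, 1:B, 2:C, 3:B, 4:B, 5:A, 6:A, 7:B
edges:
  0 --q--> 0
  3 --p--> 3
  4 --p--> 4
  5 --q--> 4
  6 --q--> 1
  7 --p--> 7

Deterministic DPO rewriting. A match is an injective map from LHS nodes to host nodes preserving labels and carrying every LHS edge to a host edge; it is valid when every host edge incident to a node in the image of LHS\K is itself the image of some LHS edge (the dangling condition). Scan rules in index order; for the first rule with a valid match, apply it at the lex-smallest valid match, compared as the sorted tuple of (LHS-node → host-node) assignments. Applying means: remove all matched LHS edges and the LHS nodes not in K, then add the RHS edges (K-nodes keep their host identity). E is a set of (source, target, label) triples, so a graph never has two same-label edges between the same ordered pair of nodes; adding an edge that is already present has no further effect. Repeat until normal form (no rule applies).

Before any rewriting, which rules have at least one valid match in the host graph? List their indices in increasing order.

Answer: [R1,R3]

Derivation:
R0: no valid match — LHS pattern not found
R1: 2 valid matches — {0↦1, 1↦6}, {0↦4, 1↦5}
R2: no valid match — LHS pattern not found
R3: 2 valid matches — {0↦3, 1↦2}, {0↦7, 1↦2}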